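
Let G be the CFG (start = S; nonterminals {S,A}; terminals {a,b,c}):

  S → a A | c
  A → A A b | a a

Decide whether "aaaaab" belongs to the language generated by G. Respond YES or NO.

CNF form of G:
  S -> T1 A | c
  A -> A X2 | T1 T1
  T0 -> b
  T1 -> a
  X2 -> A T0

CYK table (by increasing span):
  cell(0,0) a: {T1}  orig:{}
  cell(1,1) a: {T1}  orig:{}
  cell(2,2) a: {T1}  orig:{}
  cell(3,3) a: {T1}  orig:{}
  cell(4,4) a: {T1}  orig:{}
  cell(5,5) b: {T0}  orig:{}
  cell(0,1) aa: {A}
  cell(1,2) aa: {A}
  cell(2,3) aa: {A}
  cell(3,4) aa: {A}
  cell(4,5) ab: ∅
  cell(0,2) aaa: {S}
  cell(1,3) aaa: {S}
  cell(2,4) aaa: {S}
  cell(3,5) aab: {X2}  orig:{}
  cell(0,3) aaaa: ∅
  cell(1,4) aaaa: ∅
  cell(2,5) aaab: ∅
  cell(0,4) aaaaa: ∅
  cell(1,5) aaaab: {A}
  cell(0,5) aaaaab: {S}

S ∈ T[0,5] ⇒ YES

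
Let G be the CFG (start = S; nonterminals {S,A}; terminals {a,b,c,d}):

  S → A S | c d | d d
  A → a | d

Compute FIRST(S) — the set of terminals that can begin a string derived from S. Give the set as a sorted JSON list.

Compute FIRST by fixpoint:
round 1:
  A via A→a: +{a}
  A via A→d: +{d}
  S via S→A S: +{a,d}
  S via S→c d: +{c}
  FIRST(S)={a,c,d}  FIRST(A)={a,d}
round 2: — fixpoint
  FIRST(S)={a,c,d}  FIRST(A)={a,d}

FIRST(S) = ["a", "c", "d"]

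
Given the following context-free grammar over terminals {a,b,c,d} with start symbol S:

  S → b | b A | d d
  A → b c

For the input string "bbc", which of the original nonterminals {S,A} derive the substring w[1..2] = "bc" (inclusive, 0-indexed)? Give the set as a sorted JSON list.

CNF form of G:
  S -> T0 A | T2 T2 | b
  A -> T0 T1
  T0 -> b
  T1 -> c
  T2 -> d

CYK table (by increasing span) (cells [i..j] with 1 ≤ i ≤ j ≤ 2 only):
  [1..1]={S,T0}  "b"  orig:{S}
  [2..2]={T1}  "c"  orig:{}
  [1..2]={A}  "bc"

Original NTs in T[1,2] deriving "bc": ["A"]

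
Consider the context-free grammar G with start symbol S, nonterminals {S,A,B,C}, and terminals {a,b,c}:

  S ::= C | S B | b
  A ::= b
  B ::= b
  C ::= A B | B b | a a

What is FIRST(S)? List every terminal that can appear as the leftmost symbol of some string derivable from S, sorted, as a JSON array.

FIRST sets, iterate to fixpoint:
iter 1:
  A via A→b: +{b}
  B via B→b: +{b}
  C via C→A B: +{b}
  C via C→a a: +{a}
  S via S→C: +{a,b}
  FIRST[S]={a,b}  FIRST[A]={b}  FIRST[B]={b}  FIRST[C]={a,b}
iter 2: — fixpoint
  FIRST[S]={a,b}  FIRST[A]={b}  FIRST[B]={b}  FIRST[C]={a,b}

FIRST(S) = ["a", "b"]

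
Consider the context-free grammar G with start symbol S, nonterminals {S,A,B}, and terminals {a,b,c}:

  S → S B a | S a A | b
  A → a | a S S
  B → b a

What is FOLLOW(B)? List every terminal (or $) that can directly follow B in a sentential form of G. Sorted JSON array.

FIRST sets, iterate to fixpoint:
iter 1:
  A via A→a: +{a}
  B via B→b a: +{b}
  S via S→b: +{b}
  S: {b}  A: {a}  B: {b}
iter 2: done
  S: {b}  A: {a}  B: {b}

FOLLOW iteration:
seed FOLLOW(S) with $
pass 1:
  A→a S S: FOLLOW(S) ⊇ FIRST(S) = {b}; new: +{b}
  S→S B a: FOLLOW(B) ⊇ FIRST(a) = {a}; new: +{a}
  S→S a A: FOLLOW(S) ⊇ FIRST(a) = {a}; new: +{a}
  S→S a A: FOLLOW(A) ⊇ FOLLOW(S) ⊇ {$,a,b}; new: +{$,a,b}
  FOLLOW(S)={$,a,b}  FOLLOW(A)={$,a,b}  FOLLOW(B)={a}
pass 2: — fixpoint
  FOLLOW(S)={$,a,b}  FOLLOW(A)={$,a,b}  FOLLOW(B)={a}

FOLLOW(B) = ["a"]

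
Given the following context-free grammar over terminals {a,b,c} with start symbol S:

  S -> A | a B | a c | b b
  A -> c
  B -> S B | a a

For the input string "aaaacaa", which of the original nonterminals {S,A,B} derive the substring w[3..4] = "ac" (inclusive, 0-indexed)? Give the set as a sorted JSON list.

CNF form of G:
  S -> T0 B | T0 T1 | T2 T2 | c
  A -> c
  B -> S B | T0 T0
  T0 -> a
  T1 -> c
  T2 -> b

CYK table (by increasing span) (cells [i..j] with 3 ≤ i ≤ j ≤ 4 only):
  T[3,3] 'a' = {T0}  orig:{}
  T[4,4] 'c' = {A,S,T1}  orig:{A,S}
  T[3,4] 'ac' = {S}

Original NTs in T[3,4] deriving "ac": ["S"]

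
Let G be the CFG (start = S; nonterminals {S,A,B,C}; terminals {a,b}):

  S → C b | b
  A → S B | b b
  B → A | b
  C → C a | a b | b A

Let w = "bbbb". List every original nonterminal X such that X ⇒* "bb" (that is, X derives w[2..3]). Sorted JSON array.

CNF form of G:
  S -> C T0 | b
  A -> S B | T0 T0
  B -> S B | T0 T0 | b
  C -> C T1 | T0 A | T1 T0
  T0 -> b
  T1 -> a

CYK table (by increasing span) (cells [i..j] with 2 ≤ i ≤ j ≤ 3 only):
  cell(2,2) b: {B,S,T0}  orig:{B,S}
  cell(3,3) b: {B,S,T0}  orig:{B,S}
  cell(2,3) bb: {A,B}

Original NTs in T[2,3] deriving "bb": ["A", "B"]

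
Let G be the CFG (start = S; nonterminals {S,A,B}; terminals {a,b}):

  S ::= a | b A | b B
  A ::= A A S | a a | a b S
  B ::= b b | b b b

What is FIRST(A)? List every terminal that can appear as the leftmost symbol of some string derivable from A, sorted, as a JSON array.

FIRST sets, iterate to fixpoint:
iter 1:
  A via A→a a: +{a}
  B via B→b b: +{b}
  S via S→a: +{a}
  S via S→b A: +{b}
  FIRST(S)={a,b}  FIRST(A)={a}  FIRST(B)={b}
iter 2: (stable)
  FIRST(S)={a,b}  FIRST(A)={a}  FIRST(B)={b}

FIRST(A) = ["a"]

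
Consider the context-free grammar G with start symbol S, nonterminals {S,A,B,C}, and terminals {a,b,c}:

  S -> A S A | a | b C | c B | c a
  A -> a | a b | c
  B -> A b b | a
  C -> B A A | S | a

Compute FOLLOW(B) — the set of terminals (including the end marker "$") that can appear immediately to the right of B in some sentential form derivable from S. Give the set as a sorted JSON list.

Compute FIRST by fixpoint:
iter 1:
  A via A→a: +{a}
  A via A→c: +{c}
  B via B→A b b: +{a,c}
  C via C→B A A: +{a,c}
  S via S→A S A: +{a,c}
  S via S→b C: +{b}
  S: {a,b,c}  A: {a,c}  B: {a,c}  C: {a,c}
iter 2:
  C via C→S: +{b}
  S: {a,b,c}  A: {a,c}  B: {a,c}  C: {a,b,c}
iter 3: done
  S: {a,b,c}  A: {a,c}  B: {a,c}  C: {a,b,c}

FOLLOW sets:
initialize: $ ∈ FOLLOW(S)
pass 1:
  B→A b b: FOLLOW(A) ⊇ FIRST(b) = {b}; new: +{b}
  C→B A A: FOLLOW(B) ⊇ FIRST(A) = {a,c}; new: +{a,c}
  C→B A A: FOLLOW(A) ⊇ FIRST(A) = {a,c}; new: +{a,c}
  S→A S A: FOLLOW(S) ⊇ FIRST(A) = {a,c}; new: +{a,c}
  S→A S A: FOLLOW(A) ⊇ FOLLOW(S) ⊇ {$,a,c}; new: +{$}
  S→b C: FOLLOW(C) ⊇ FOLLOW(S) ⊇ {$,a,c}; new: +{$,a,c}
  S→c B: FOLLOW(B) ⊇ FOLLOW(S) ⊇ {$,a,c}; new: +{$}
  FOLLOW(S)={$,a,c}  FOLLOW(A)={$,a,b,c}  FOLLOW(B)={$,a,c}  FOLLOW(C)={$,a,c}
pass 2: (no change)
  FOLLOW(S)={$,a,c}  FOLLOW(A)={$,a,b,c}  FOLLOW(B)={$,a,c}  FOLLOW(C)={$,a,c}

FOLLOW(B) = ["$", "a", "c"]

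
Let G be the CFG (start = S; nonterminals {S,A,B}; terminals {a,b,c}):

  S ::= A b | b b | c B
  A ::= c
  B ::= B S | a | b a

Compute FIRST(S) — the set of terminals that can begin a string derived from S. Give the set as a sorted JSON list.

Compute FIRST by fixpoint:
round 1:
  A via A→c: +{c}
  B via B→a: +{a}
  B via B→b a: +{b}
  S via S→A b: +{c}
  S via S→b b: +{b}
  FIRST[S]={b,c}  FIRST[A]={c}  FIRST[B]={a,b}
round 2: — fixpoint
  FIRST[S]={b,c}  FIRST[A]={c}  FIRST[B]={a,b}

FIRST(S) = ["b", "c"]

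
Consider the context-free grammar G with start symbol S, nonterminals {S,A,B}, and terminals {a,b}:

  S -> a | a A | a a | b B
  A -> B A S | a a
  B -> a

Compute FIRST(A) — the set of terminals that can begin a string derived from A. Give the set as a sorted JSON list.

Compute FIRST by fixpoint:
pass 1:
  A via A→a a: +{a}
  B via B→a: +{a}
  S via S→a: +{a}
  S via S→b B: +{b}
  FIRST(S)={a,b}  FIRST(A)={a}  FIRST(B)={a}
pass 2: (no change)
  FIRST(S)={a,b}  FIRST(A)={a}  FIRST(B)={a}

FIRST(A) = ["a"]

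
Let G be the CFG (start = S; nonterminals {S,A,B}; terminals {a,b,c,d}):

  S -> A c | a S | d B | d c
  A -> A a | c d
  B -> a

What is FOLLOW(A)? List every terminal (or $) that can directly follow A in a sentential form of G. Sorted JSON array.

Compute FIRST by fixpoint:
pass 1:
  A via A→c d: +{c}
  B via B→a: +{a}
  S via S→A c: +{c}
  S via S→a S: +{a}
  S via S→d B: +{d}
  FIRST[S]={a,c,d}  FIRST[A]={c}  FIRST[B]={a}
pass 2: (stable)
  FIRST[S]={a,c,d}  FIRST[A]={c}  FIRST[B]={a}

FOLLOW sets:
initialize: $ ∈ FOLLOW(S)
iter 1:
  A→A a: FOLLOW(A) ⊇ FIRST(a) = {a}; new: +{a}
  S→A c: FOLLOW(A) ⊇ FIRST(c) = {c}; new: +{c}
  S→d B: FOLLOW(B) ⊇ FOLLOW(S) ⊇ {$}; new: +{$}
  FOLLOW[S]={$}  FOLLOW[A]={a,c}  FOLLOW[B]={$}
iter 2: done
  FOLLOW[S]={$}  FOLLOW[A]={a,c}  FOLLOW[B]={$}

FOLLOW(A) = ["a", "c"]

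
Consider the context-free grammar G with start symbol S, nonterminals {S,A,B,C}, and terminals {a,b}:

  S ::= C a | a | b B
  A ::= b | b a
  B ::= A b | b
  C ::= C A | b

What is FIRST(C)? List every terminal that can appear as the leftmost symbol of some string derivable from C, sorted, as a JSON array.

FIRST iteration:
round 1:
  A via A→b: +{b}
  B via B→A b: +{b}
  C via C→b: +{b}
  S via S→C a: +{b}
  S via S→a: +{a}
  FIRST[S]={a,b}  FIRST[A]={b}  FIRST[B]={b}  FIRST[C]={b}
round 2: — fixpoint
  FIRST[S]={a,b}  FIRST[A]={b}  FIRST[B]={b}  FIRST[C]={b}

FIRST(C) = ["b"]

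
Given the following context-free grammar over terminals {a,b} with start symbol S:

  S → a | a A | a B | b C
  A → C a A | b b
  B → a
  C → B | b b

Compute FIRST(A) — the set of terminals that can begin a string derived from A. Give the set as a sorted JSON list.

Compute FIRST by fixpoint:
iter 1:
  A via A→b b: +{b}
  B via B→a: +{a}
  C via C→B: +{a}
  C via C→b b: +{b}
  S via S→a: +{a}
  S via S→b C: +{b}
  FIRST(S)={a,b}  FIRST(A)={b}  FIRST(B)={a}  FIRST(C)={a,b}
iter 2:
  A via A→C a A: +{a}
  FIRST(S)={a,b}  FIRST(A)={a,b}  FIRST(B)={a}  FIRST(C)={a,b}
iter 3: done
  FIRST(S)={a,b}  FIRST(A)={a,b}  FIRST(B)={a}  FIRST(C)={a,b}

FIRST(A) = ["a", "b"]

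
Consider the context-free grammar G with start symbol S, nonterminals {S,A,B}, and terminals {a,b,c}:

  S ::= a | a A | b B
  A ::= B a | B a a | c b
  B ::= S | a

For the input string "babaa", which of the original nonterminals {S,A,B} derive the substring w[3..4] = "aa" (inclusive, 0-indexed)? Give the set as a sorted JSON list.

Convert to CNF:
  S -> T0 A | T2 B | a
  A -> B T0 | B X3 | T1 T2
  B -> T0 A | T2 B | a
  T0 -> a
  T1 -> c
  T2 -> b
  X3 -> T0 T0

Fill CYK table bottom-up — only the sub-triangle for w[3..4]:
  [3..3]={B,S,T0}  "a"  orig:{B,S}
  [4..4]={B,S,T0}  "a"  orig:{B,S}
  [3..4]={A,X3}  "aa"  orig:{A}

Original NTs in T[3,4] deriving "aa": ["A"]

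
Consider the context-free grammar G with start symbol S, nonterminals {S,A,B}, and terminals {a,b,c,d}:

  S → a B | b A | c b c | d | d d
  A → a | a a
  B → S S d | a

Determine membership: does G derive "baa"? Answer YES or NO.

Convert to CNF:
  S -> T0 B | T1 T1 | T2 A | T3 X5 | d
  A -> T0 T0 | a
  B -> S X4 | a
  T0 -> a
  T1 -> d
  T2 -> b
  T3 -> c
  X4 -> S T1
  X5 -> T2 T3

Fill CYK table bottom-up:
  [0..0]={T2}  "b"  orig:{}
  [1..1]={A,B,T0}  "a"  orig:{A,B}
  [2..2]={A,B,T0}  "a"  orig:{A,B}
  [0..1]={S}  "ba"
  [1..2]={A,S}  "aa"
  [0..2]={S}  "baa"

S ∈ T[0,2] ⇒ YES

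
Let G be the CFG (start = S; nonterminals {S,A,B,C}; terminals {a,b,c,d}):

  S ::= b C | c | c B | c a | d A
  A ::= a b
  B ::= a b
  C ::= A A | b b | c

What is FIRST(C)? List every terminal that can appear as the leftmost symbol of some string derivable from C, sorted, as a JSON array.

FIRST sets, iterate to fixpoint:
[1]
  A via A→a b: +{a}
  B via B→a b: +{a}
  C via C→A A: +{a}
  C via C→b b: +{b}
  C via C→c: +{c}
  S via S→b C: +{b}
  S via S→c: +{c}
  S via S→d A: +{d}
  S: {b,c,d}  A: {a}  B: {a}  C: {a,b,c}
[2] — fixpoint
  S: {b,c,d}  A: {a}  B: {a}  C: {a,b,c}

FIRST(C) = ["a", "b", "c"]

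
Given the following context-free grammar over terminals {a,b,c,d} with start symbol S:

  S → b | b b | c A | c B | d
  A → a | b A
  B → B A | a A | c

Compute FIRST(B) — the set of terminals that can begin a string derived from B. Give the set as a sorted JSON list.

Compute FIRST by fixpoint:
round 1:
  A via A→a: +{a}
  A via A→b A: +{b}
  B via B→a A: +{a}
  B via B→c: +{c}
  S via S→b: +{b}
  S via S→c A: +{c}
  S via S→d: +{d}
  FIRST[S]={b,c,d}  FIRST[A]={a,b}  FIRST[B]={a,c}
round 2: done
  FIRST[S]={b,c,d}  FIRST[A]={a,b}  FIRST[B]={a,c}

FIRST(B) = ["a", "c"]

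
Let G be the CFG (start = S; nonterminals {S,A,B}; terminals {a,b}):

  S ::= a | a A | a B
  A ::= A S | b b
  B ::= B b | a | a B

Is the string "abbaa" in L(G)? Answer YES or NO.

Convert to CNF:
  S -> T1 A | T1 B | a
  A -> A S | T0 T0
  B -> B T0 | T1 B | a
  T0 -> b
  T1 -> a

Fill CYK table bottom-up:
  T[0,0] 'a' = {B,S,T1}  orig:{B,S}
  T[1,1] 'b' = {T0}  orig:{}
  T[2,2] 'b' = {T0}  orig:{}
  T[3,3] 'a' = {B,S,T1}  orig:{B,S}
  T[4,4] 'a' = {B,S,T1}  orig:{B,S}
  T[0,1] 'ab' = {B}
  T[1,2] 'bb' = {A}
  T[2,3] 'ba' = ∅
  T[3,4] 'aa' = {B,S}
  T[0,2] 'abb' = {B,S}
  T[1,3] 'bba' = {A}
  T[2,4] 'baa' = ∅
  T[0,3] 'abba' = {S}
  T[1,4] 'bbaa' = {A}
  T[0,4] 'abbaa' = {S}

S ∈ T[0,4] ⇒ YES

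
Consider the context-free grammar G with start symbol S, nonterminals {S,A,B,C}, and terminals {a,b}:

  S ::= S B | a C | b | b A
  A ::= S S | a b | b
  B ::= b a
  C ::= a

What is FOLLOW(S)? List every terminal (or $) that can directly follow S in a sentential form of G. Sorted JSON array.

FIRST sets, iterate to fixpoint:
pass 1:
  A via A→a b: +{a}
  A via A→b: +{b}
  B via B→b a: +{b}
  C via C→a: +{a}
  S via S→a C: +{a}
  S via S→b: +{b}
  S: {a,b}  A: {a,b}  B: {b}  C: {a}
pass 2: done
  S: {a,b}  A: {a,b}  B: {b}  C: {a}

FOLLOW sets:
FOLLOW(S) := {$}
round 1:
  A→S S: FOLLOW(S) ⊇ FIRST(S) = {a,b}; new: +{a,b}
  S→S B: FOLLOW(B) ⊇ FOLLOW(S) ⊇ {$,a,b}; new: +{$,a,b}
  S→a C: FOLLOW(C) ⊇ FOLLOW(S) ⊇ {$,a,b}; new: +{$,a,b}
  S→b A: FOLLOW(A) ⊇ FOLLOW(S) ⊇ {$,a,b}; new: +{$,a,b}
  S: {$,a,b}  A: {$,a,b}  B: {$,a,b}  C: {$,a,b}
round 2: done
  S: {$,a,b}  A: {$,a,b}  B: {$,a,b}  C: {$,a,b}

FOLLOW(S) = ["$", "a", "b"]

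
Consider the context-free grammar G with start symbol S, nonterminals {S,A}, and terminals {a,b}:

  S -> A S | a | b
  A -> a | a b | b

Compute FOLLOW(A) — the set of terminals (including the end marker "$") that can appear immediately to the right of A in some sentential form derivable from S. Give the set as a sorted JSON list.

FIRST sets, iterate to fixpoint:
round 1:
  A via A→a: +{a}
  A via A→b: +{b}
  S via S→A S: +{a,b}
  S: {a,b}  A: {a,b}
round 2: done
  S: {a,b}  A: {a,b}

FOLLOW sets:
seed FOLLOW(S) with $
pass 1:
  S→A S: FOLLOW(A) ⊇ FIRST(S) = {a,b}; new: +{a,b}
  FOLLOW(S)={$}  FOLLOW(A)={a,b}
pass 2: (stable)
  FOLLOW(S)={$}  FOLLOW(A)={a,b}

FOLLOW(A) = ["a", "b"]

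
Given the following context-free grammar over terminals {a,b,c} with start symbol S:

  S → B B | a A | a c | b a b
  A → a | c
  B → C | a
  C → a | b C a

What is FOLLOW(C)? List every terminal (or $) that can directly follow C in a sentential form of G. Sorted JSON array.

FIRST iteration:
[1]
  A via A→a: +{a}
  A via A→c: +{c}
  B via B→a: +{a}
  C via C→a: +{a}
  C via C→b C a: +{b}
  S via S→B B: +{a}
  S via S→b a b: +{b}
  FIRST(S)={a,b}  FIRST(A)={a,c}  FIRST(B)={a}  FIRST(C)={a,b}
[2]
  B via B→C: +{b}
  FIRST(S)={a,b}  FIRST(A)={a,c}  FIRST(B)={a,b}  FIRST(C)={a,b}
[3] (stable)
  FIRST(S)={a,b}  FIRST(A)={a,c}  FIRST(B)={a,b}  FIRST(C)={a,b}

Compute FOLLOW by fixpoint:
initialize: $ ∈ FOLLOW(S)
[1]
  C→b C a: FOLLOW(C) ⊇ FIRST(a) = {a}; new: +{a}
  S→B B: FOLLOW(B) ⊇ FIRST(B) = {a,b}; new: +{a,b}
  S→B B: FOLLOW(B) ⊇ FOLLOW(S) ⊇ {$}; new: +{$}
  S→a A: FOLLOW(A) ⊇ FOLLOW(S) ⊇ {$}; new: +{$}
  FOLLOW(S)={$}  FOLLOW(A)={$}  FOLLOW(B)={$,a,b}  FOLLOW(C)={a}
[2]
  B→C: FOLLOW(C) ⊇ FOLLOW(B) ⊇ {$,a,b}; new: +{$,b}
  FOLLOW(S)={$}  FOLLOW(A)={$}  FOLLOW(B)={$,a,b}  FOLLOW(C)={$,a,b}
[3] — fixpoint
  FOLLOW(S)={$}  FOLLOW(A)={$}  FOLLOW(B)={$,a,b}  FOLLOW(C)={$,a,b}

FOLLOW(C) = ["$", "a", "b"]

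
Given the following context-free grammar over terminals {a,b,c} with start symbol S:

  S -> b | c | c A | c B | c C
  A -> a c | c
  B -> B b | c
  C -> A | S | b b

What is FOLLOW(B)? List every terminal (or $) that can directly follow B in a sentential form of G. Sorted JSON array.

FIRST iteration:
pass 1:
  A via A→a c: +{a}
  A via A→c: +{c}
  B via B→c: +{c}
  C via C→A: +{a,c}
  C via C→b b: +{b}
  S via S→b: +{b}
  S via S→c: +{c}
  FIRST(S)={b,c}  FIRST(A)={a,c}  FIRST(B)={c}  FIRST(C)={a,b,c}
pass 2: (stable)
  FIRST(S)={b,c}  FIRST(A)={a,c}  FIRST(B)={c}  FIRST(C)={a,b,c}

FOLLOW iteration:
seed FOLLOW(S) with $
round 1:
  B→B b: FOLLOW(B) ⊇ FIRST(b) = {b}; new: +{b}
  S→c A: FOLLOW(A) ⊇ FOLLOW(S) ⊇ {$}; new: +{$}
  S→c B: FOLLOW(B) ⊇ FOLLOW(S) ⊇ {$}; new: +{$}
  S→c C: FOLLOW(C) ⊇ FOLLOW(S) ⊇ {$}; new: +{$}
  S: {$}  A: {$}  B: {$,b}  C: {$}
round 2: (no change)
  S: {$}  A: {$}  B: {$,b}  C: {$}

FOLLOW(B) = ["$", "b"]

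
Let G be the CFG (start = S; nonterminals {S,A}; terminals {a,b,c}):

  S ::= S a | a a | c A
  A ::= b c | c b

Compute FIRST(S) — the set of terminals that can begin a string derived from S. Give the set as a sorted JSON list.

Compute FIRST by fixpoint:
pass 1:
  A via A→b c: +{b}
  A via A→c b: +{c}
  S via S→a a: +{a}
  S via S→c A: +{c}
  FIRST[S]={a,c}  FIRST[A]={b,c}
pass 2: — fixpoint
  FIRST[S]={a,c}  FIRST[A]={b,c}

FIRST(S) = ["a", "c"]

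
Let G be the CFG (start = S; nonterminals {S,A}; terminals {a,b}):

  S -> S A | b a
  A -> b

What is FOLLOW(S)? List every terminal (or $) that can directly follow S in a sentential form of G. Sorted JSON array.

FIRST sets, iterate to fixpoint:
[1]
  A via A→b: +{b}
  S via S→b a: +{b}
  FIRST(S)={b}  FIRST(A)={b}
[2] done
  FIRST(S)={b}  FIRST(A)={b}

Compute FOLLOW by fixpoint:
seed FOLLOW(S) with $
pass 1:
  S→S A: FOLLOW(S) ⊇ FIRST(A) = {b}; new: +{b}
  S→S A: FOLLOW(A) ⊇ FOLLOW(S) ⊇ {$,b}; new: +{$,b}
  S: {$,b}  A: {$,b}
pass 2: (no change)
  S: {$,b}  A: {$,b}

FOLLOW(S) = ["$", "b"]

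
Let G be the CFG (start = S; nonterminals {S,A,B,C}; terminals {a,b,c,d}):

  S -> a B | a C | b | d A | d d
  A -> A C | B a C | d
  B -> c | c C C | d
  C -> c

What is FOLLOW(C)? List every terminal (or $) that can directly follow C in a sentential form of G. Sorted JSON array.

FIRST sets, iterate to fixpoint:
pass 1:
  A via A→d: +{d}
  B via B→c: +{c}
  B via B→d: +{d}
  C via C→c: +{c}
  S via S→a B: +{a}
  S via S→b: +{b}
  S via S→d A: +{d}
  FIRST[S]={a,b,d}  FIRST[A]={d}  FIRST[B]={c,d}  FIRST[C]={c}
pass 2:
  A via A→B a C: +{c}
  FIRST[S]={a,b,d}  FIRST[A]={c,d}  FIRST[B]={c,d}  FIRST[C]={c}
pass 3: — fixpoint
  FIRST[S]={a,b,d}  FIRST[A]={c,d}  FIRST[B]={c,d}  FIRST[C]={c}

FOLLOW iteration:
FOLLOW(S) := {$}
iter 1:
  A→A C: FOLLOW(A) ⊇ FIRST(C) = {c}; new: +{c}
  A→A C: FOLLOW(C) ⊇ FOLLOW(A) ⊇ {c}; new: +{c}
  A→B a C: FOLLOW(B) ⊇ FIRST(a) = {a}; new: +{a}
  B→c C C: FOLLOW(C) ⊇ FOLLOW(B) ⊇ {a}; new: +{a}
  S→a B: FOLLOW(B) ⊇ FOLLOW(S) ⊇ {$}; new: +{$}
  S→a C: FOLLOW(C) ⊇ FOLLOW(S) ⊇ {$}; new: +{$}
  S→d A: FOLLOW(A) ⊇ FOLLOW(S) ⊇ {$}; new: +{$}
  FOLLOW(S)={$}  FOLLOW(A)={$,c}  FOLLOW(B)={$,a}  FOLLOW(C)={$,a,c}
iter 2: done
  FOLLOW(S)={$}  FOLLOW(A)={$,c}  FOLLOW(B)={$,a}  FOLLOW(C)={$,a,c}

FOLLOW(C) = ["$", "a", "c"]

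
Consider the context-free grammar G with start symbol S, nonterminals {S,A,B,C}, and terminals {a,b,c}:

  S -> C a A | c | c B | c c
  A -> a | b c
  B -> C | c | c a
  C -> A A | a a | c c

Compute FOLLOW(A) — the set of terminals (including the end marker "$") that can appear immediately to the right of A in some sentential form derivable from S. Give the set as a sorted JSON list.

FIRST sets, iterate to fixpoint:
[1]
  A via A→a: +{a}
  A via A→b c: +{b}
  B via B→c: +{c}
  C via C→A A: +{a,b}
  C via C→c c: +{c}
  S via S→C a A: +{a,b,c}
  S: {a,b,c}  A: {a,b}  B: {c}  C: {a,b,c}
[2]
  B via B→C: +{a,b}
  S: {a,b,c}  A: {a,b}  B: {a,b,c}  C: {a,b,c}
[3] (stable)
  S: {a,b,c}  A: {a,b}  B: {a,b,c}  C: {a,b,c}

Compute FOLLOW by fixpoint:
initialize: $ ∈ FOLLOW(S)
round 1:
  C→A A: FOLLOW(A) ⊇ FIRST(A) = {a,b}; new: +{a,b}
  S→C a A: FOLLOW(C) ⊇ FIRST(a) = {a}; new: +{a}
  S→C a A: FOLLOW(A) ⊇ FOLLOW(S) ⊇ {$}; new: +{$}
  S→c B: FOLLOW(B) ⊇ FOLLOW(S) ⊇ {$}; new: +{$}
  FOLLOW[S]={$}  FOLLOW[A]={$,a,b}  FOLLOW[B]={$}  FOLLOW[C]={a}
round 2:
  B→C: FOLLOW(C) ⊇ FOLLOW(B) ⊇ {$}; new: +{$}
  FOLLOW[S]={$}  FOLLOW[A]={$,a,b}  FOLLOW[B]={$}  FOLLOW[C]={$,a}
round 3: (stable)
  FOLLOW[S]={$}  FOLLOW[A]={$,a,b}  FOLLOW[B]={$}  FOLLOW[C]={$,a}

FOLLOW(A) = ["$", "a", "b"]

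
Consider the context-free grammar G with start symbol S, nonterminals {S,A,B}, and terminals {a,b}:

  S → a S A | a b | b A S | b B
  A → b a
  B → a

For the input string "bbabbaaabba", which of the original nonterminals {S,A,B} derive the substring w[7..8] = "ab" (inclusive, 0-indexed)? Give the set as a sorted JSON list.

CNF form of G:
  S -> T0 B | T0 X3 | T1 T0 | T1 X2
  A -> T0 T1
  B -> a
  T0 -> b
  T1 -> a
  X2 -> S A
  X3 -> A S

CYK table (by increasing span) (cells [i..j] with 7 ≤ i ≤ j ≤ 8 only):
  cell(7,7) a: {B,T1}  orig:{B}
  cell(8,8) b: {T0}  orig:{}
  cell(7,8) ab: {S}

Original NTs in T[7,8] deriving "ab": ["S"]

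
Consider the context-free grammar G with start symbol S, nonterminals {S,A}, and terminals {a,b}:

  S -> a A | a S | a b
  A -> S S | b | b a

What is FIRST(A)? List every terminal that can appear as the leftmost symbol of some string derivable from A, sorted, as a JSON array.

FIRST sets, iterate to fixpoint:
[1]
  A via A→b: +{b}
  S via S→a A: +{a}
  S: {a}  A: {b}
[2]
  A via A→S S: +{a}
  S: {a}  A: {a,b}
[3] — fixpoint
  S: {a}  A: {a,b}

FIRST(A) = ["a", "b"]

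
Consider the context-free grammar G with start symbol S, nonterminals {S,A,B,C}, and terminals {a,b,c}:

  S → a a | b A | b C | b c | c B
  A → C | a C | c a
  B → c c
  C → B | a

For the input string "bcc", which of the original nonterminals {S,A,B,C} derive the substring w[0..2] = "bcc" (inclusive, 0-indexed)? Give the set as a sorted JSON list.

CNF form of G:
  S -> T0 T0 | T1 B | T2 A | T2 C | T2 T1
  A -> T0 C | T1 T0 | T1 T1 | a
  B -> T1 T1
  C -> T1 T1 | a
  T0 -> a
  T1 -> c
  T2 -> b

CYK fill, restricted to cells inside w[0..2]:
  T[0,0] 'b' = {T2}  orig:{}
  T[1,1] 'c' = {T1}  orig:{}
  T[2,2] 'c' = {T1}  orig:{}
  T[0,1] 'bc' = {S}
  T[1,2] 'cc' = {A,B,C}
  T[0,2] 'bcc' = {S}

Original NTs in T[0,2] deriving "bcc": ["S"]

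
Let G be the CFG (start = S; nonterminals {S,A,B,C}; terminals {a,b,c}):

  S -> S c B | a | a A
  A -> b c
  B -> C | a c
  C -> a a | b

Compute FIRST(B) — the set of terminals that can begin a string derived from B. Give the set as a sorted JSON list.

FIRST iteration:
round 1:
  A via A→b c: +{b}
  B via B→a c: +{a}
  C via C→a a: +{a}
  C via C→b: +{b}
  S via S→a: +{a}
  FIRST(S)={a}  FIRST(A)={b}  FIRST(B)={a}  FIRST(C)={a,b}
round 2:
  B via B→C: +{b}
  FIRST(S)={a}  FIRST(A)={b}  FIRST(B)={a,b}  FIRST(C)={a,b}
round 3: done
  FIRST(S)={a}  FIRST(A)={b}  FIRST(B)={a,b}  FIRST(C)={a,b}

FIRST(B) = ["a", "b"]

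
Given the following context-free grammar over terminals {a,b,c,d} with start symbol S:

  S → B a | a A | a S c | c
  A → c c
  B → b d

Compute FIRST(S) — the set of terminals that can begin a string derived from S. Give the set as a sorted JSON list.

FIRST iteration:
iter 1:
  A via A→c c: +{c}
  B via B→b d: +{b}
  S via S→B a: +{b}
  S via S→a A: +{a}
  S via S→c: +{c}
  FIRST(S)={a,b,c}  FIRST(A)={c}  FIRST(B)={b}
iter 2: done
  FIRST(S)={a,b,c}  FIRST(A)={c}  FIRST(B)={b}

FIRST(S) = ["a", "b", "c"]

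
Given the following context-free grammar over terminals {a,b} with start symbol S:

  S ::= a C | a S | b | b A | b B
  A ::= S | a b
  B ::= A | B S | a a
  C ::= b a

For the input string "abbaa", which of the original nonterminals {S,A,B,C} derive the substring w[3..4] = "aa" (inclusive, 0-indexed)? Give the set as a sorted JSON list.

CNF form of G:
  S -> T0 C | T0 S | T1 A | T1 B | b
  A -> T0 C | T0 S | T0 T1 | T1 A | T1 B | b
  B -> B S | T0 C | T0 S | T0 T0 | T0 T1 | T1 A | T1 B | b
  C -> T1 T0
  T0 -> a
  T1 -> b

CYK fill (cells [i..j] with 3 ≤ i ≤ j ≤ 4 only):
  cell(3,3) a: {T0}  orig:{}
  cell(4,4) a: {T0}  orig:{}
  cell(3,4) aa: {B}

Original NTs in T[3,4] deriving "aa": ["B"]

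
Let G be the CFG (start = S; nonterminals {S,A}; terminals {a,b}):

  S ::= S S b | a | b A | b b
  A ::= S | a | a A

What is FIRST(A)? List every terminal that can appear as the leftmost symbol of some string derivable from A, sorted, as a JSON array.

FIRST sets, iterate to fixpoint:
iter 1:
  A via A→a: +{a}
  S via S→a: +{a}
  S via S→b A: +{b}
  FIRST(S)={a,b}  FIRST(A)={a}
iter 2:
  A via A→S: +{b}
  FIRST(S)={a,b}  FIRST(A)={a,b}
iter 3: done
  FIRST(S)={a,b}  FIRST(A)={a,b}

FIRST(A) = ["a", "b"]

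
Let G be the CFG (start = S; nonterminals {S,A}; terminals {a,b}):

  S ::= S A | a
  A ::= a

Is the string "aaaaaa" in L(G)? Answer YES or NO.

CNF form of G:
  S -> S A | a
  A -> a

CYK fill:
  T[0,0] 'a' = {A,S}
  T[1,1] 'a' = {A,S}
  T[2,2] 'a' = {A,S}
  T[3,3] 'a' = {A,S}
  T[4,4] 'a' = {A,S}
  T[5,5] 'a' = {A,S}
  T[0,1] 'aa' = {S}
  T[1,2] 'aa' = {S}
  T[2,3] 'aa' = {S}
  T[3,4] 'aa' = {S}
  T[4,5] 'aa' = {S}
  T[0,2] 'aaa' = {S}
  T[1,3] 'aaa' = {S}
  T[2,4] 'aaa' = {S}
  T[3,5] 'aaa' = {S}
  T[0,3] 'aaaa' = {S}
  T[1,4] 'aaaa' = {S}
  T[2,5] 'aaaa' = {S}
  T[0,4] 'aaaaa' = {S}
  T[1,5] 'aaaaa' = {S}
  T[0,5] 'aaaaaa' = {S}

S ∈ T[0,5] ⇒ YES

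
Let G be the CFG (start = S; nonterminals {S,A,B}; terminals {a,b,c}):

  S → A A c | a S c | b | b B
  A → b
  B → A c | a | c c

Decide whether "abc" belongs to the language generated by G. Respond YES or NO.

Convert to CNF:
  S -> A X3 | T1 X4 | T2 B | b
  A -> b
  B -> A T0 | T0 T0 | a
  T0 -> c
  T1 -> a
  T2 -> b
  X3 -> A T0
  X4 -> S T0

CYK fill:
  [0..0]={B,T1}  "a"  orig:{B}
  [1..1]={A,S,T2}  "b"  orig:{A,S}
  [2..2]={T0}  "c"  orig:{}
  [0..1]=∅  "ab"
  [1..2]={B,X3,X4}  "bc"  orig:{B}
  [0..2]={S}  "abc"

S ∈ T[0,2] ⇒ YES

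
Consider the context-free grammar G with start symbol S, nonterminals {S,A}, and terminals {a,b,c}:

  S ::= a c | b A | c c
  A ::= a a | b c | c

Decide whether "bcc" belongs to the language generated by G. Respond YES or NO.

CNF form of G:
  S -> T0 T2 | T1 A | T2 T2
  A -> T0 T0 | T1 T2 | c
  T0 -> a
  T1 -> b
  T2 -> c

Fill CYK table bottom-up:
  [0..0]={T1}  "b"  orig:{}
  [1..1]={A,T2}  "c"  orig:{A}
  [2..2]={A,T2}  "c"  orig:{A}
  [0..1]={A,S}  "bc"
  [1..2]={S}  "cc"
  [0..2]=∅  "bcc"

S ∉ T[0,2] ⇒ NO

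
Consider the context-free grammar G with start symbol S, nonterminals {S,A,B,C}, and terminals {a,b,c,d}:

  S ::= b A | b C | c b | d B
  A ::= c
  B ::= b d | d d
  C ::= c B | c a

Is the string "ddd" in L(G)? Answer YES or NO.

Convert to CNF:
  S -> T0 A | T0 C | T1 B | T2 T0
  A -> c
  B -> T0 T1 | T1 T1
  C -> T2 B | T2 T3
  T0 -> b
  T1 -> d
  T2 -> c
  T3 -> a

CYK fill:
  cell(0,0) d: {T1}  orig:{}
  cell(1,1) d: {T1}  orig:{}
  cell(2,2) d: {T1}  orig:{}
  cell(0,1) dd: {B}
  cell(1,2) dd: {B}
  cell(0,2) ddd: {S}

S ∈ T[0,2] ⇒ YES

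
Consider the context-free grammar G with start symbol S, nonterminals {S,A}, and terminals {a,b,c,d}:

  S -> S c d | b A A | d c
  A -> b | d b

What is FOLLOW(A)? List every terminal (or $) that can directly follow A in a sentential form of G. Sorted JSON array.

FIRST iteration:
pass 1:
  A via A→b: +{b}
  A via A→d b: +{d}
  S via S→b A A: +{b}
  S via S→d c: +{d}
  FIRST[S]={b,d}  FIRST[A]={b,d}
pass 2: — fixpoint
  FIRST[S]={b,d}  FIRST[A]={b,d}

Compute FOLLOW by fixpoint:
FOLLOW(S) := {$}
round 1:
  S→S c d: FOLLOW(S) ⊇ FIRST(c) = {c}; new: +{c}
  S→b A A: FOLLOW(A) ⊇ FIRST(A) = {b,d}; new: +{b,d}
  S→b A A: FOLLOW(A) ⊇ FOLLOW(S) ⊇ {$,c}; new: +{$,c}
  FOLLOW(S)={$,c}  FOLLOW(A)={$,b,c,d}
round 2: — fixpoint
  FOLLOW(S)={$,c}  FOLLOW(A)={$,b,c,d}

FOLLOW(A) = ["$", "b", "c", "d"]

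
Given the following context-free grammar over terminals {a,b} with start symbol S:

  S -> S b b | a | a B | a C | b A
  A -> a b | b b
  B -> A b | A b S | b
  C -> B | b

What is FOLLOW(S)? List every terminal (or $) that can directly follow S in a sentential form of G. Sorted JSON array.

FIRST sets, iterate to fixpoint:
round 1:
  A via A→a b: +{a}
  A via A→b b: +{b}
  B via B→A b: +{a,b}
  C via C→B: +{a,b}
  S via S→a: +{a}
  S via S→b A: +{b}
  FIRST[S]={a,b}  FIRST[A]={a,b}  FIRST[B]={a,b}  FIRST[C]={a,b}
round 2: (no change)
  FIRST[S]={a,b}  FIRST[A]={a,b}  FIRST[B]={a,b}  FIRST[C]={a,b}

FOLLOW iteration:
FOLLOW(S) := {$}
round 1:
  B→A b: FOLLOW(A) ⊇ FIRST(b) = {b}; new: +{b}
  S→S b b: FOLLOW(S) ⊇ FIRST(b) = {b}; new: +{b}
  S→a B: FOLLOW(B) ⊇ FOLLOW(S) ⊇ {$,b}; new: +{$,b}
  S→a C: FOLLOW(C) ⊇ FOLLOW(S) ⊇ {$,b}; new: +{$,b}
  S→b A: FOLLOW(A) ⊇ FOLLOW(S) ⊇ {$,b}; new: +{$}
  FOLLOW[S]={$,b}  FOLLOW[A]={$,b}  FOLLOW[B]={$,b}  FOLLOW[C]={$,b}
round 2: done
  FOLLOW[S]={$,b}  FOLLOW[A]={$,b}  FOLLOW[B]={$,b}  FOLLOW[C]={$,b}

FOLLOW(S) = ["$", "b"]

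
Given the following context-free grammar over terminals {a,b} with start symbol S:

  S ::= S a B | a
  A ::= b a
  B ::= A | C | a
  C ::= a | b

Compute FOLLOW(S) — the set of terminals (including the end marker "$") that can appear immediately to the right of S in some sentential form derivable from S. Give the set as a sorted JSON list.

Compute FIRST by fixpoint:
pass 1:
  A via A→b a: +{b}
  B via B→A: +{b}
  B via B→a: +{a}
  C via C→a: +{a}
  C via C→b: +{b}
  S via S→a: +{a}
  FIRST[S]={a}  FIRST[A]={b}  FIRST[B]={a,b}  FIRST[C]={a,b}
pass 2: done
  FIRST[S]={a}  FIRST[A]={b}  FIRST[B]={a,b}  FIRST[C]={a,b}

FOLLOW iteration:
initialize: $ ∈ FOLLOW(S)
pass 1:
  S→S a B: FOLLOW(S) ⊇ FIRST(a) = {a}; new: +{a}
  S→S a B: FOLLOW(B) ⊇ FOLLOW(S) ⊇ {$,a}; new: +{$,a}
  FOLLOW[S]={$,a}  FOLLOW[A]={}  FOLLOW[B]={$,a}  FOLLOW[C]={}
pass 2:
  B→A: FOLLOW(A) ⊇ FOLLOW(B) ⊇ {$,a}; new: +{$,a}
  B→C: FOLLOW(C) ⊇ FOLLOW(B) ⊇ {$,a}; new: +{$,a}
  FOLLOW[S]={$,a}  FOLLOW[A]={$,a}  FOLLOW[B]={$,a}  FOLLOW[C]={$,a}
pass 3: (stable)
  FOLLOW[S]={$,a}  FOLLOW[A]={$,a}  FOLLOW[B]={$,a}  FOLLOW[C]={$,a}

FOLLOW(S) = ["$", "a"]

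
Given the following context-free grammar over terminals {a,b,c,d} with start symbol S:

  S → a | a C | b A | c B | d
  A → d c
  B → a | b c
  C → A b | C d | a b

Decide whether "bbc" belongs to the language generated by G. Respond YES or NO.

CNF form of G:
  S -> T1 B | T2 A | T3 C | a | d
  A -> T0 T1
  B -> T2 T1 | a
  C -> A T2 | C T0 | T3 T2
  T0 -> d
  T1 -> c
  T2 -> b
  T3 -> a

CYK table (by increasing span):
  [0..0]={T2}  "b"  orig:{}
  [1..1]={T2}  "b"  orig:{}
  [2..2]={T1}  "c"  orig:{}
  [0..1]=∅  "bb"
  [1..2]={B}  "bc"
  [0..2]=∅  "bbc"

S ∉ T[0,2] ⇒ NO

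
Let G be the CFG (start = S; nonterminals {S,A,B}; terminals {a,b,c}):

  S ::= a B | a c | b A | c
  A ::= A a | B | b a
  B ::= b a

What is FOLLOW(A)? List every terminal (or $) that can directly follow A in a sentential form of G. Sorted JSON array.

Compute FIRST by fixpoint:
round 1:
  A via A→b a: +{b}
  B via B→b a: +{b}
  S via S→a B: +{a}
  S via S→b A: +{b}
  S via S→c: +{c}
  S: {a,b,c}  A: {b}  B: {b}
round 2: (no change)
  S: {a,b,c}  A: {b}  B: {b}

Compute FOLLOW by fixpoint:
initialize: $ ∈ FOLLOW(S)
round 1:
  A→A a: FOLLOW(A) ⊇ FIRST(a) = {a}; new: +{a}
  A→B: FOLLOW(B) ⊇ FOLLOW(A) ⊇ {a}; new: +{a}
  S→a B: FOLLOW(B) ⊇ FOLLOW(S) ⊇ {$}; new: +{$}
  S→b A: FOLLOW(A) ⊇ FOLLOW(S) ⊇ {$}; new: +{$}
  FOLLOW[S]={$}  FOLLOW[A]={$,a}  FOLLOW[B]={$,a}
round 2: — fixpoint
  FOLLOW[S]={$}  FOLLOW[A]={$,a}  FOLLOW[B]={$,a}

FOLLOW(A) = ["$", "a"]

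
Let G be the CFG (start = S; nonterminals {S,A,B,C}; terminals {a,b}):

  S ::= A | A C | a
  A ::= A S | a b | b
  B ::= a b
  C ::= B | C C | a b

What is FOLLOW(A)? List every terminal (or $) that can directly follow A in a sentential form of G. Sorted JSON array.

FIRST iteration:
[1]
  A via A→a b: +{a}
  A via A→b: +{b}
  B via B→a b: +{a}
  C via C→B: +{a}
  S via S→A: +{a,b}
  FIRST(S)={a,b}  FIRST(A)={a,b}  FIRST(B)={a}  FIRST(C)={a}
[2] done
  FIRST(S)={a,b}  FIRST(A)={a,b}  FIRST(B)={a}  FIRST(C)={a}

FOLLOW sets:
FOLLOW(S) := {$}
[1]
  A→A S: FOLLOW(A) ⊇ FIRST(S) = {a,b}; new: +{a,b}
  A→A S: FOLLOW(S) ⊇ FOLLOW(A) ⊇ {a,b}; new: +{a,b}
  C→C C: FOLLOW(C) ⊇ FIRST(C) = {a}; new: +{a}
  S→A: FOLLOW(A) ⊇ FOLLOW(S) ⊇ {$,a,b}; new: +{$}
  S→A C: FOLLOW(C) ⊇ FOLLOW(S) ⊇ {$,a,b}; new: +{$,b}
  FOLLOW(S)={$,a,b}  FOLLOW(A)={$,a,b}  FOLLOW(B)={}  FOLLOW(C)={$,a,b}
[2]
  C→B: FOLLOW(B) ⊇ FOLLOW(C) ⊇ {$,a,b}; new: +{$,a,b}
  FOLLOW(S)={$,a,b}  FOLLOW(A)={$,a,b}  FOLLOW(B)={$,a,b}  FOLLOW(C)={$,a,b}
[3] (no change)
  FOLLOW(S)={$,a,b}  FOLLOW(A)={$,a,b}  FOLLOW(B)={$,a,b}  FOLLOW(C)={$,a,b}

FOLLOW(A) = ["$", "a", "b"]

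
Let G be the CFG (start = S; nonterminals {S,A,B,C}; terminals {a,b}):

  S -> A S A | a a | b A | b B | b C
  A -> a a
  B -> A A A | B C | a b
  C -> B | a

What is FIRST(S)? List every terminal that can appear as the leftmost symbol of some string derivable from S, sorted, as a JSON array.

FIRST sets, iterate to fixpoint:
pass 1:
  A via A→a a: +{a}
  B via B→A A A: +{a}
  C via C→B: +{a}
  S via S→A S A: +{a}
  S via S→b A: +{b}
  FIRST(S)={a,b}  FIRST(A)={a}  FIRST(B)={a}  FIRST(C)={a}
pass 2: done
  FIRST(S)={a,b}  FIRST(A)={a}  FIRST(B)={a}  FIRST(C)={a}

FIRST(S) = ["a", "b"]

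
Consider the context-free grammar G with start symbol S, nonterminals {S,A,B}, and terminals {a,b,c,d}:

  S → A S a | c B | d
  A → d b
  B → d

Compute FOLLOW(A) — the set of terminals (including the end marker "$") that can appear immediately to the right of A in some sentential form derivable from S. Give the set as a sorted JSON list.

FIRST iteration:
iter 1:
  A via A→d b: +{d}
  B via B→d: +{d}
  S via S→A S a: +{d}
  S via S→c B: +{c}
  FIRST(S)={c,d}  FIRST(A)={d}  FIRST(B)={d}
iter 2: (stable)
  FIRST(S)={c,d}  FIRST(A)={d}  FIRST(B)={d}

FOLLOW iteration:
FOLLOW(S) := {$}
iter 1:
  S→A S a: FOLLOW(A) ⊇ FIRST(S) = {c,d}; new: +{c,d}
  S→A S a: FOLLOW(S) ⊇ FIRST(a) = {a}; new: +{a}
  S→c B: FOLLOW(B) ⊇ FOLLOW(S) ⊇ {$,a}; new: +{$,a}
  FOLLOW(S)={$,a}  FOLLOW(A)={c,d}  FOLLOW(B)={$,a}
iter 2: (stable)
  FOLLOW(S)={$,a}  FOLLOW(A)={c,d}  FOLLOW(B)={$,a}

FOLLOW(A) = ["c", "d"]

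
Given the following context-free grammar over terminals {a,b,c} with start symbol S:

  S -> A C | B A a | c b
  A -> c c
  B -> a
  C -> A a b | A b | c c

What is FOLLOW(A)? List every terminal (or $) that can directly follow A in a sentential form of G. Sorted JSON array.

Compute FIRST by fixpoint:
[1]
  A via A→c c: +{c}
  B via B→a: +{a}
  C via C→A a b: +{c}
  S via S→A C: +{c}
  S via S→B A a: +{a}
  FIRST[S]={a,c}  FIRST[A]={c}  FIRST[B]={a}  FIRST[C]={c}
[2] (stable)
  FIRST[S]={a,c}  FIRST[A]={c}  FIRST[B]={a}  FIRST[C]={c}

Compute FOLLOW by fixpoint:
FOLLOW(S) := {$}
[1]
  C→A a b: FOLLOW(A) ⊇ FIRST(a) = {a}; new: +{a}
  C→A b: FOLLOW(A) ⊇ FIRST(b) = {b}; new: +{b}
  S→A C: FOLLOW(A) ⊇ FIRST(C) = {c}; new: +{c}
  S→A C: FOLLOW(C) ⊇ FOLLOW(S) ⊇ {$}; new: +{$}
  S→B A a: FOLLOW(B) ⊇ FIRST(A) = {c}; new: +{c}
  FOLLOW[S]={$}  FOLLOW[A]={a,b,c}  FOLLOW[B]={c}  FOLLOW[C]={$}
[2] (no change)
  FOLLOW[S]={$}  FOLLOW[A]={a,b,c}  FOLLOW[B]={c}  FOLLOW[C]={$}

FOLLOW(A) = ["a", "b", "c"]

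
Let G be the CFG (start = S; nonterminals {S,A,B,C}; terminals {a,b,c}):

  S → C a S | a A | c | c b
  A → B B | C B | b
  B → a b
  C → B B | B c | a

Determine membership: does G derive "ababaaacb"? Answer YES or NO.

CNF form of G:
  S -> C X3 | T0 A | T2 T1 | c
  A -> B B | C B | b
  B -> T0 T1
  C -> B B | B T2 | a
  T0 -> a
  T1 -> b
  T2 -> c
  X3 -> T0 S

CYK table (by increasing span):
  cell(0,0) a: {C,T0}  orig:{C}
  cell(1,1) b: {A,T1}  orig:{A}
  cell(2,2) a: {C,T0}  orig:{C}
  cell(3,3) b: {A,T1}  orig:{A}
  cell(4,4) a: {C,T0}  orig:{C}
  cell(5,5) a: {C,T0}  orig:{C}
  cell(6,6) a: {C,T0}  orig:{C}
  cell(7,7) c: {S,T2}  orig:{S}
  cell(8,8) b: {A,T1}  orig:{A}
  cell(0,1) ab: {B,S}
  cell(1,2) ba: ∅
  cell(2,3) ab: {B,S}
  cell(3,4) ba: ∅
  cell(4,5) aa: ∅
  cell(5,6) aa: ∅
  cell(6,7) ac: {X3}  orig:{}
  cell(7,8) cb: {S}
  cell(0,2) aba: ∅
  cell(1,3) bab: ∅
  cell(2,4) aba: ∅
  cell(3,5) baa: ∅
  cell(4,6) aaa: ∅
  cell(5,7) aac: {S}
  cell(6,8) acb: {X3}  orig:{}
  cell(0,3) abab: {A,C}
  cell(1,4) baba: ∅
  cell(2,5) abaa: ∅
  cell(3,6) baaa: ∅
  cell(4,7) aaac: {X3}  orig:{}
  cell(5,8) aacb: {S}
  cell(0,4) ababa: ∅
  cell(1,5) babaa: ∅
  cell(2,6) abaaa: ∅
  cell(3,7) baaac: ∅
  cell(4,8) aaacb: {X3}  orig:{}
  cell(0,5) ababaa: ∅
  cell(1,6) babaaa: ∅
  cell(2,7) abaaac: ∅
  cell(3,8) baaacb: ∅
  cell(0,6) ababaaa: ∅
  cell(1,7) babaaac: ∅
  cell(2,8) abaaacb: ∅
  cell(0,7) ababaaac: {S}
  cell(1,8) babaaacb: ∅
  cell(0,8) ababaaacb: {S}

S ∈ T[0,8] ⇒ YES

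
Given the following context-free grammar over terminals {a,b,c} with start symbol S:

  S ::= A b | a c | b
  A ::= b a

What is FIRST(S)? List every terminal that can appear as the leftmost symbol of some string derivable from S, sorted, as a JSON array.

FIRST sets, iterate to fixpoint:
[1]
  A via A→b a: +{b}
  S via S→A b: +{b}
  S via S→a c: +{a}
  S: {a,b}  A: {b}
[2] (no change)
  S: {a,b}  A: {b}

FIRST(S) = ["a", "b"]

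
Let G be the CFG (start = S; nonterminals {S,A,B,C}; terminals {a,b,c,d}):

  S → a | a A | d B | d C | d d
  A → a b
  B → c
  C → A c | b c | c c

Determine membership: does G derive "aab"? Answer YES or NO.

Convert to CNF:
  S -> T0 A | T3 B | T3 C | T3 T3 | a
  A -> T0 T1
  B -> c
  C -> A T2 | T1 T2 | T2 T2
  T0 -> a
  T1 -> b
  T2 -> c
  T3 -> d

Fill CYK table bottom-up:
  cell(0,0) a: {S,T0}  orig:{S}
  cell(1,1) a: {S,T0}  orig:{S}
  cell(2,2) b: {T1}  orig:{}
  cell(0,1) aa: ∅
  cell(1,2) ab: {A}
  cell(0,2) aab: {S}

S ∈ T[0,2] ⇒ YES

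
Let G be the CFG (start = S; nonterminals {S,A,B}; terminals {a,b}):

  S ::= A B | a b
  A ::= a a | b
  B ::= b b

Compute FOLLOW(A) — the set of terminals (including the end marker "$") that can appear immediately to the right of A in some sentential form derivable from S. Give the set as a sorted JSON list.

Compute FIRST by fixpoint:
[1]
  A via A→a a: +{a}
  A via A→b: +{b}
  B via B→b b: +{b}
  S via S→A B: +{a,b}
  FIRST[S]={a,b}  FIRST[A]={a,b}  FIRST[B]={b}
[2] — fixpoint
  FIRST[S]={a,b}  FIRST[A]={a,b}  FIRST[B]={b}

FOLLOW iteration:
initialize: $ ∈ FOLLOW(S)
pass 1:
  S→A B: FOLLOW(A) ⊇ FIRST(B) = {b}; new: +{b}
  S→A B: FOLLOW(B) ⊇ FOLLOW(S) ⊇ {$}; new: +{$}
  S: {$}  A: {b}  B: {$}
pass 2: — fixpoint
  S: {$}  A: {b}  B: {$}

FOLLOW(A) = ["b"]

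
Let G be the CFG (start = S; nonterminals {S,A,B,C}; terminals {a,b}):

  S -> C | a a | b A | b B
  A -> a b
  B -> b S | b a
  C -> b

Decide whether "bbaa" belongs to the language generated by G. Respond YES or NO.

CNF form of G:
  S -> T0 T0 | T1 A | T1 B | b
  A -> T0 T1
  B -> T1 S | T1 T0
  C -> b
  T0 -> a
  T1 -> b

Fill CYK table bottom-up:
  cell(0,0) b: {C,S,T1}  orig:{C,S}
  cell(1,1) b: {C,S,T1}  orig:{C,S}
  cell(2,2) a: {T0}  orig:{}
  cell(3,3) a: {T0}  orig:{}
  cell(0,1) bb: {B}
  cell(1,2) ba: {B}
  cell(2,3) aa: {S}
  cell(0,2) bba: {S}
  cell(1,3) baa: {B}
  cell(0,3) bbaa: {S}

S ∈ T[0,3] ⇒ YES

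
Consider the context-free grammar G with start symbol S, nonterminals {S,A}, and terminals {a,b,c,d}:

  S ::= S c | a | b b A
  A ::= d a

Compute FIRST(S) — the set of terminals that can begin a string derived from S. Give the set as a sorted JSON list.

FIRST iteration:
pass 1:
  A via A→d a: +{d}
  S via S→a: +{a}
  S via S→b b A: +{b}
  FIRST(S)={a,b}  FIRST(A)={d}
pass 2: (no change)
  FIRST(S)={a,b}  FIRST(A)={d}

FIRST(S) = ["a", "b"]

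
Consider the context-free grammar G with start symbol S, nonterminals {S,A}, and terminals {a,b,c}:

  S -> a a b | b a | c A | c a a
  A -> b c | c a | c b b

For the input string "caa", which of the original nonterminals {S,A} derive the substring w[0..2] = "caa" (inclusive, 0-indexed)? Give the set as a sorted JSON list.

Convert to CNF:
  S -> T0 T2 | T1 A | T1 X5 | T2 X4
  A -> T0 T1 | T1 T2 | T1 X3
  T0 -> b
  T1 -> c
  T2 -> a
  X3 -> T0 T0
  X4 -> T2 T0
  X5 -> T2 T2

Fill CYK table bottom-up, restricted to cells inside w[0..2]:
  T[0,0] 'c' = {T1}  orig:{}
  T[1,1] 'a' = {T2}  orig:{}
  T[2,2] 'a' = {T2}  orig:{}
  T[0,1] 'ca' = {A}
  T[1,2] 'aa' = {X5}  orig:{}
  T[0,2] 'caa' = {S}

Original NTs in T[0,2] deriving "caa": ["S"]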